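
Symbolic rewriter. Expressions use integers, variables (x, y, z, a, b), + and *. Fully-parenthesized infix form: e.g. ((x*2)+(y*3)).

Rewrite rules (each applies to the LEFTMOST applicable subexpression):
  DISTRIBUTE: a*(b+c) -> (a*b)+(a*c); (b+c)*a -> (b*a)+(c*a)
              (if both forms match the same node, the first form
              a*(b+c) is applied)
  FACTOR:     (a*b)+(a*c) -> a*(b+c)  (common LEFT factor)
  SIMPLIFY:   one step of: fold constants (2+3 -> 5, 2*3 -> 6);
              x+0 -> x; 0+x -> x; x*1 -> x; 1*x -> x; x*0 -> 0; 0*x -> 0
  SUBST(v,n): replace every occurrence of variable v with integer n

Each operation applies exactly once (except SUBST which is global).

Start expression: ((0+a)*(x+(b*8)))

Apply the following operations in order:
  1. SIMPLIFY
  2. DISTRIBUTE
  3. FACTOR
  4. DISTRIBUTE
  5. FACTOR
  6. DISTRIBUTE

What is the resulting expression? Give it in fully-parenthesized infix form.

Answer: ((a*x)+(a*(b*8)))

Derivation:
Start: ((0+a)*(x+(b*8)))
Apply SIMPLIFY at L (target: (0+a)): ((0+a)*(x+(b*8))) -> (a*(x+(b*8)))
Apply DISTRIBUTE at root (target: (a*(x+(b*8)))): (a*(x+(b*8))) -> ((a*x)+(a*(b*8)))
Apply FACTOR at root (target: ((a*x)+(a*(b*8)))): ((a*x)+(a*(b*8))) -> (a*(x+(b*8)))
Apply DISTRIBUTE at root (target: (a*(x+(b*8)))): (a*(x+(b*8))) -> ((a*x)+(a*(b*8)))
Apply FACTOR at root (target: ((a*x)+(a*(b*8)))): ((a*x)+(a*(b*8))) -> (a*(x+(b*8)))
Apply DISTRIBUTE at root (target: (a*(x+(b*8)))): (a*(x+(b*8))) -> ((a*x)+(a*(b*8)))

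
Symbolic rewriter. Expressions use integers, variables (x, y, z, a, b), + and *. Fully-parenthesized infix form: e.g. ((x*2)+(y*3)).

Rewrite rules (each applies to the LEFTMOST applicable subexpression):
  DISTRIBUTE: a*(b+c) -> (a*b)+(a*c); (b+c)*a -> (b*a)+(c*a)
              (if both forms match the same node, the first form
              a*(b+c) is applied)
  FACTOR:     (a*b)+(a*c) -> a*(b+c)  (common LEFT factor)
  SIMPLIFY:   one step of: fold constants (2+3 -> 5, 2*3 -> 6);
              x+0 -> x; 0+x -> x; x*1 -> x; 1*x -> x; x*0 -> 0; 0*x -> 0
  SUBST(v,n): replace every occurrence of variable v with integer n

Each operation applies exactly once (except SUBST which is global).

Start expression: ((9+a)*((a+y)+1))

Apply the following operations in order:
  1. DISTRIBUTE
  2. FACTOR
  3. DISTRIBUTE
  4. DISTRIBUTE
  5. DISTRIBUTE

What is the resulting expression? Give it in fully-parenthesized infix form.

Start: ((9+a)*((a+y)+1))
Apply DISTRIBUTE at root (target: ((9+a)*((a+y)+1))): ((9+a)*((a+y)+1)) -> (((9+a)*(a+y))+((9+a)*1))
Apply FACTOR at root (target: (((9+a)*(a+y))+((9+a)*1))): (((9+a)*(a+y))+((9+a)*1)) -> ((9+a)*((a+y)+1))
Apply DISTRIBUTE at root (target: ((9+a)*((a+y)+1))): ((9+a)*((a+y)+1)) -> (((9+a)*(a+y))+((9+a)*1))
Apply DISTRIBUTE at L (target: ((9+a)*(a+y))): (((9+a)*(a+y))+((9+a)*1)) -> ((((9+a)*a)+((9+a)*y))+((9+a)*1))
Apply DISTRIBUTE at LL (target: ((9+a)*a)): ((((9+a)*a)+((9+a)*y))+((9+a)*1)) -> ((((9*a)+(a*a))+((9+a)*y))+((9+a)*1))

Answer: ((((9*a)+(a*a))+((9+a)*y))+((9+a)*1))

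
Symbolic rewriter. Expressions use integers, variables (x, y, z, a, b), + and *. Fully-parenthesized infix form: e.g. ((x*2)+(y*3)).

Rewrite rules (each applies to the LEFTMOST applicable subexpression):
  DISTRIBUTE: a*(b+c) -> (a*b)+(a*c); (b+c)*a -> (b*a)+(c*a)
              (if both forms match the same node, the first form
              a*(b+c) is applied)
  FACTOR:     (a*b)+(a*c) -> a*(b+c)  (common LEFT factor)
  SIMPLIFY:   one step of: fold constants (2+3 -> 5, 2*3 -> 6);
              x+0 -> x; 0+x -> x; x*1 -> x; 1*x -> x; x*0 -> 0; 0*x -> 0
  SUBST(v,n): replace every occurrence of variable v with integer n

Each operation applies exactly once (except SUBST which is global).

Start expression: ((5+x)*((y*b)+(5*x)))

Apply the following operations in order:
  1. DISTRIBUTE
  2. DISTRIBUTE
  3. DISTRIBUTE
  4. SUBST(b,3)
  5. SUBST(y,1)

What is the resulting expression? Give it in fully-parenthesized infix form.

Answer: (((5*(1*3))+(x*(1*3)))+((5*(5*x))+(x*(5*x))))

Derivation:
Start: ((5+x)*((y*b)+(5*x)))
Apply DISTRIBUTE at root (target: ((5+x)*((y*b)+(5*x)))): ((5+x)*((y*b)+(5*x))) -> (((5+x)*(y*b))+((5+x)*(5*x)))
Apply DISTRIBUTE at L (target: ((5+x)*(y*b))): (((5+x)*(y*b))+((5+x)*(5*x))) -> (((5*(y*b))+(x*(y*b)))+((5+x)*(5*x)))
Apply DISTRIBUTE at R (target: ((5+x)*(5*x))): (((5*(y*b))+(x*(y*b)))+((5+x)*(5*x))) -> (((5*(y*b))+(x*(y*b)))+((5*(5*x))+(x*(5*x))))
Apply SUBST(b,3): (((5*(y*b))+(x*(y*b)))+((5*(5*x))+(x*(5*x)))) -> (((5*(y*3))+(x*(y*3)))+((5*(5*x))+(x*(5*x))))
Apply SUBST(y,1): (((5*(y*3))+(x*(y*3)))+((5*(5*x))+(x*(5*x)))) -> (((5*(1*3))+(x*(1*3)))+((5*(5*x))+(x*(5*x))))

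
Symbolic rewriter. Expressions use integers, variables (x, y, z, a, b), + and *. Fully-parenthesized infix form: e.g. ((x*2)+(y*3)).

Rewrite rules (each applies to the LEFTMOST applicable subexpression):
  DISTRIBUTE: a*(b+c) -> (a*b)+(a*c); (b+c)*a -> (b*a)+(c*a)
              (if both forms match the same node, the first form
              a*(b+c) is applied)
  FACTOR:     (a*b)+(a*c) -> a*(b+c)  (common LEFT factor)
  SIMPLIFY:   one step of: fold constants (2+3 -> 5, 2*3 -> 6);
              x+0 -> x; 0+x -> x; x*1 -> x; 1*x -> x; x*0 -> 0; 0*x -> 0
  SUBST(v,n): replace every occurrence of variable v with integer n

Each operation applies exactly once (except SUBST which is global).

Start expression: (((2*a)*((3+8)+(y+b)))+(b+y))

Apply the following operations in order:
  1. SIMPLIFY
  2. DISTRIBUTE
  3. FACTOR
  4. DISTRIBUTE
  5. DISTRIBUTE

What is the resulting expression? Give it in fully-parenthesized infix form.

Start: (((2*a)*((3+8)+(y+b)))+(b+y))
Apply SIMPLIFY at LRL (target: (3+8)): (((2*a)*((3+8)+(y+b)))+(b+y)) -> (((2*a)*(11+(y+b)))+(b+y))
Apply DISTRIBUTE at L (target: ((2*a)*(11+(y+b)))): (((2*a)*(11+(y+b)))+(b+y)) -> ((((2*a)*11)+((2*a)*(y+b)))+(b+y))
Apply FACTOR at L (target: (((2*a)*11)+((2*a)*(y+b)))): ((((2*a)*11)+((2*a)*(y+b)))+(b+y)) -> (((2*a)*(11+(y+b)))+(b+y))
Apply DISTRIBUTE at L (target: ((2*a)*(11+(y+b)))): (((2*a)*(11+(y+b)))+(b+y)) -> ((((2*a)*11)+((2*a)*(y+b)))+(b+y))
Apply DISTRIBUTE at LR (target: ((2*a)*(y+b))): ((((2*a)*11)+((2*a)*(y+b)))+(b+y)) -> ((((2*a)*11)+(((2*a)*y)+((2*a)*b)))+(b+y))

Answer: ((((2*a)*11)+(((2*a)*y)+((2*a)*b)))+(b+y))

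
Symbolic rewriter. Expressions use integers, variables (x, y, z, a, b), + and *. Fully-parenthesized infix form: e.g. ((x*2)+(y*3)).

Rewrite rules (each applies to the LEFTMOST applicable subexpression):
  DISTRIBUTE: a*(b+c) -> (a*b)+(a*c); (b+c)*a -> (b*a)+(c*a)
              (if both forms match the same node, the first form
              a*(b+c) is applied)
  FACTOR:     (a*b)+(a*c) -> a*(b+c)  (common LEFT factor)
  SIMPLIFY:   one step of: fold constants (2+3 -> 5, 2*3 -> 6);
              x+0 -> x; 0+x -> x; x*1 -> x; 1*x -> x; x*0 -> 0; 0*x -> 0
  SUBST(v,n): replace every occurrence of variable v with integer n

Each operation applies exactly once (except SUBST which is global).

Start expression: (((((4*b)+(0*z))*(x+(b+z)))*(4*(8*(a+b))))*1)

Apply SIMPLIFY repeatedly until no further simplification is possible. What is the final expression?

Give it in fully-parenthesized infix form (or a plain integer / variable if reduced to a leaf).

Answer: (((4*b)*(x+(b+z)))*(4*(8*(a+b))))

Derivation:
Start: (((((4*b)+(0*z))*(x+(b+z)))*(4*(8*(a+b))))*1)
Step 1: at root: (((((4*b)+(0*z))*(x+(b+z)))*(4*(8*(a+b))))*1) -> ((((4*b)+(0*z))*(x+(b+z)))*(4*(8*(a+b)))); overall: (((((4*b)+(0*z))*(x+(b+z)))*(4*(8*(a+b))))*1) -> ((((4*b)+(0*z))*(x+(b+z)))*(4*(8*(a+b))))
Step 2: at LLR: (0*z) -> 0; overall: ((((4*b)+(0*z))*(x+(b+z)))*(4*(8*(a+b)))) -> ((((4*b)+0)*(x+(b+z)))*(4*(8*(a+b))))
Step 3: at LL: ((4*b)+0) -> (4*b); overall: ((((4*b)+0)*(x+(b+z)))*(4*(8*(a+b)))) -> (((4*b)*(x+(b+z)))*(4*(8*(a+b))))
Fixed point: (((4*b)*(x+(b+z)))*(4*(8*(a+b))))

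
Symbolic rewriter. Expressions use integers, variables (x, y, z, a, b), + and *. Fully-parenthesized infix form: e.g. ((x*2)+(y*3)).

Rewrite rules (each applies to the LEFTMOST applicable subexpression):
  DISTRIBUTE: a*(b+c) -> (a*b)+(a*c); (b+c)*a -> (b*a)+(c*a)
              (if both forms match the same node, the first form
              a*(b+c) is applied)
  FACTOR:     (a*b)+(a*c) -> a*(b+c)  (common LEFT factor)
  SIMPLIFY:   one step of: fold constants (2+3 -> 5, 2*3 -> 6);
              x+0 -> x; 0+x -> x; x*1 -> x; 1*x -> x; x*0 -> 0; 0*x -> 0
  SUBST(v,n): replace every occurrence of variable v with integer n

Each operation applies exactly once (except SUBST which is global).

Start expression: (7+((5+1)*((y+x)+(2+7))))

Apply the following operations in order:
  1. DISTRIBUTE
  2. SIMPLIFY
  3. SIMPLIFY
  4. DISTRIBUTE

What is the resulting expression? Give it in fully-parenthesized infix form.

Start: (7+((5+1)*((y+x)+(2+7))))
Apply DISTRIBUTE at R (target: ((5+1)*((y+x)+(2+7)))): (7+((5+1)*((y+x)+(2+7)))) -> (7+(((5+1)*(y+x))+((5+1)*(2+7))))
Apply SIMPLIFY at RLL (target: (5+1)): (7+(((5+1)*(y+x))+((5+1)*(2+7)))) -> (7+((6*(y+x))+((5+1)*(2+7))))
Apply SIMPLIFY at RRL (target: (5+1)): (7+((6*(y+x))+((5+1)*(2+7)))) -> (7+((6*(y+x))+(6*(2+7))))
Apply DISTRIBUTE at RL (target: (6*(y+x))): (7+((6*(y+x))+(6*(2+7)))) -> (7+(((6*y)+(6*x))+(6*(2+7))))

Answer: (7+(((6*y)+(6*x))+(6*(2+7))))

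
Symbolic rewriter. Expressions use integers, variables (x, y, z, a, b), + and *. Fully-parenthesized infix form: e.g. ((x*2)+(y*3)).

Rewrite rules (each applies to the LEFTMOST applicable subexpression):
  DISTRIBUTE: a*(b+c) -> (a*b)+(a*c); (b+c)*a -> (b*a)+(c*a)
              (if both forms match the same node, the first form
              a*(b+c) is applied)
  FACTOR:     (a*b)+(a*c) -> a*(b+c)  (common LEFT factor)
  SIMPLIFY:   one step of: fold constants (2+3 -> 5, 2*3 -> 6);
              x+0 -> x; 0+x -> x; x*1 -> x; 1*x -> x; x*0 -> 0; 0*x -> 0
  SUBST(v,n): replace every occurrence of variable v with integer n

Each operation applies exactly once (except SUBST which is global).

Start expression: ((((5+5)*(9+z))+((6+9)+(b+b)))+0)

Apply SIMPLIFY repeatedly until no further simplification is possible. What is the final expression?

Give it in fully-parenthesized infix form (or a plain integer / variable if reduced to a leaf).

Answer: ((10*(9+z))+(15+(b+b)))

Derivation:
Start: ((((5+5)*(9+z))+((6+9)+(b+b)))+0)
Step 1: at root: ((((5+5)*(9+z))+((6+9)+(b+b)))+0) -> (((5+5)*(9+z))+((6+9)+(b+b))); overall: ((((5+5)*(9+z))+((6+9)+(b+b)))+0) -> (((5+5)*(9+z))+((6+9)+(b+b)))
Step 2: at LL: (5+5) -> 10; overall: (((5+5)*(9+z))+((6+9)+(b+b))) -> ((10*(9+z))+((6+9)+(b+b)))
Step 3: at RL: (6+9) -> 15; overall: ((10*(9+z))+((6+9)+(b+b))) -> ((10*(9+z))+(15+(b+b)))
Fixed point: ((10*(9+z))+(15+(b+b)))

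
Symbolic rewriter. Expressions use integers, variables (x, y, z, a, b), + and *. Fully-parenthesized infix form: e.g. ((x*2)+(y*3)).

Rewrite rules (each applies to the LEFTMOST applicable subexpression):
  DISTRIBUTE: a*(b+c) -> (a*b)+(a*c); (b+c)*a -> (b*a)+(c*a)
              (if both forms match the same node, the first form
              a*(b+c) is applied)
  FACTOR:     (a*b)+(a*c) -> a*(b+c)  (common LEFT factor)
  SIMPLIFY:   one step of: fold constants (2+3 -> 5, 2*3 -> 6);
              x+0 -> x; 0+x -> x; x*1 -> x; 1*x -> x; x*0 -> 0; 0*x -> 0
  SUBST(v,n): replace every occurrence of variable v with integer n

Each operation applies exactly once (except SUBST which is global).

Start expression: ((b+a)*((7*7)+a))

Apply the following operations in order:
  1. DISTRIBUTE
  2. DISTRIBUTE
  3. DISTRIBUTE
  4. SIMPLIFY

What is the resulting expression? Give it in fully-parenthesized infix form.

Start: ((b+a)*((7*7)+a))
Apply DISTRIBUTE at root (target: ((b+a)*((7*7)+a))): ((b+a)*((7*7)+a)) -> (((b+a)*(7*7))+((b+a)*a))
Apply DISTRIBUTE at L (target: ((b+a)*(7*7))): (((b+a)*(7*7))+((b+a)*a)) -> (((b*(7*7))+(a*(7*7)))+((b+a)*a))
Apply DISTRIBUTE at R (target: ((b+a)*a)): (((b*(7*7))+(a*(7*7)))+((b+a)*a)) -> (((b*(7*7))+(a*(7*7)))+((b*a)+(a*a)))
Apply SIMPLIFY at LLR (target: (7*7)): (((b*(7*7))+(a*(7*7)))+((b*a)+(a*a))) -> (((b*49)+(a*(7*7)))+((b*a)+(a*a)))

Answer: (((b*49)+(a*(7*7)))+((b*a)+(a*a)))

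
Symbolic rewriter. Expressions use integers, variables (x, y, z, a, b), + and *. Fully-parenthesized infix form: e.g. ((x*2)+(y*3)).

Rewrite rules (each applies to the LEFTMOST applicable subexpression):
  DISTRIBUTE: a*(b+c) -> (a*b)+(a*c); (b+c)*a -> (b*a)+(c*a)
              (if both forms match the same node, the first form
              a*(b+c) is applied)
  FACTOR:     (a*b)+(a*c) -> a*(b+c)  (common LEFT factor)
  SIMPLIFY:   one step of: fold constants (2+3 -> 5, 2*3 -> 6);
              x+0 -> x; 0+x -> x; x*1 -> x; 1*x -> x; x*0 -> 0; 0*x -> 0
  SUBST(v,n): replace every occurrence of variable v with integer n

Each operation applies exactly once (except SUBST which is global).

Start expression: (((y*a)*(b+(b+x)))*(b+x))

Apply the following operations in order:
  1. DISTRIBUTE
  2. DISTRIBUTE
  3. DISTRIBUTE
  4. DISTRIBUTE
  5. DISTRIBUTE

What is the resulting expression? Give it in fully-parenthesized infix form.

Start: (((y*a)*(b+(b+x)))*(b+x))
Apply DISTRIBUTE at root (target: (((y*a)*(b+(b+x)))*(b+x))): (((y*a)*(b+(b+x)))*(b+x)) -> ((((y*a)*(b+(b+x)))*b)+(((y*a)*(b+(b+x)))*x))
Apply DISTRIBUTE at LL (target: ((y*a)*(b+(b+x)))): ((((y*a)*(b+(b+x)))*b)+(((y*a)*(b+(b+x)))*x)) -> (((((y*a)*b)+((y*a)*(b+x)))*b)+(((y*a)*(b+(b+x)))*x))
Apply DISTRIBUTE at L (target: ((((y*a)*b)+((y*a)*(b+x)))*b)): (((((y*a)*b)+((y*a)*(b+x)))*b)+(((y*a)*(b+(b+x)))*x)) -> (((((y*a)*b)*b)+(((y*a)*(b+x))*b))+(((y*a)*(b+(b+x)))*x))
Apply DISTRIBUTE at LRL (target: ((y*a)*(b+x))): (((((y*a)*b)*b)+(((y*a)*(b+x))*b))+(((y*a)*(b+(b+x)))*x)) -> (((((y*a)*b)*b)+((((y*a)*b)+((y*a)*x))*b))+(((y*a)*(b+(b+x)))*x))
Apply DISTRIBUTE at LR (target: ((((y*a)*b)+((y*a)*x))*b)): (((((y*a)*b)*b)+((((y*a)*b)+((y*a)*x))*b))+(((y*a)*(b+(b+x)))*x)) -> (((((y*a)*b)*b)+((((y*a)*b)*b)+(((y*a)*x)*b)))+(((y*a)*(b+(b+x)))*x))

Answer: (((((y*a)*b)*b)+((((y*a)*b)*b)+(((y*a)*x)*b)))+(((y*a)*(b+(b+x)))*x))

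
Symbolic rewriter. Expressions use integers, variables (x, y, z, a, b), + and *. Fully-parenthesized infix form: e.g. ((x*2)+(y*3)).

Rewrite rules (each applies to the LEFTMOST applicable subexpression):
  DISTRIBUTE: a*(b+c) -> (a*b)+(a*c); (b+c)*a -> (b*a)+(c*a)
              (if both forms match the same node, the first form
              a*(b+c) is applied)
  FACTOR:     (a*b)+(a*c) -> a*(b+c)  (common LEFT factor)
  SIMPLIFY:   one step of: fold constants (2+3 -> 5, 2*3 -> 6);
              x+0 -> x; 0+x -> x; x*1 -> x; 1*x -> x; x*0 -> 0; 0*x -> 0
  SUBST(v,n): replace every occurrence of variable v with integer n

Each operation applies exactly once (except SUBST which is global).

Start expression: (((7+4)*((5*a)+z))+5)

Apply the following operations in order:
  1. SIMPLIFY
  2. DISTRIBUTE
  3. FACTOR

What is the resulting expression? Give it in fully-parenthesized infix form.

Answer: ((11*((5*a)+z))+5)

Derivation:
Start: (((7+4)*((5*a)+z))+5)
Apply SIMPLIFY at LL (target: (7+4)): (((7+4)*((5*a)+z))+5) -> ((11*((5*a)+z))+5)
Apply DISTRIBUTE at L (target: (11*((5*a)+z))): ((11*((5*a)+z))+5) -> (((11*(5*a))+(11*z))+5)
Apply FACTOR at L (target: ((11*(5*a))+(11*z))): (((11*(5*a))+(11*z))+5) -> ((11*((5*a)+z))+5)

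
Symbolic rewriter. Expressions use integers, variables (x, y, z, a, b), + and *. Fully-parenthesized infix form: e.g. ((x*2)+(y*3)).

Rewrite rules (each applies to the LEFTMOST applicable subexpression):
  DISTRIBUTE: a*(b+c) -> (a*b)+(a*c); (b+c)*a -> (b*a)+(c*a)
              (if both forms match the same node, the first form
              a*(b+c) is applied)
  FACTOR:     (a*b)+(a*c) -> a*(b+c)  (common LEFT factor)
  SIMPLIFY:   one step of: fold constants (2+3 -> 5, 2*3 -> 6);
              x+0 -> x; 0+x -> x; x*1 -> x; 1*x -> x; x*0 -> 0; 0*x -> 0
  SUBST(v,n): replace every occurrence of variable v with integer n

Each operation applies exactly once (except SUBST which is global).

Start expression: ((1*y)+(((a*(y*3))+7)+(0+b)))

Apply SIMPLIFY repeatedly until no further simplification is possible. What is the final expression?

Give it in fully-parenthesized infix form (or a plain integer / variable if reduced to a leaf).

Answer: (y+(((a*(y*3))+7)+b))

Derivation:
Start: ((1*y)+(((a*(y*3))+7)+(0+b)))
Step 1: at L: (1*y) -> y; overall: ((1*y)+(((a*(y*3))+7)+(0+b))) -> (y+(((a*(y*3))+7)+(0+b)))
Step 2: at RR: (0+b) -> b; overall: (y+(((a*(y*3))+7)+(0+b))) -> (y+(((a*(y*3))+7)+b))
Fixed point: (y+(((a*(y*3))+7)+b))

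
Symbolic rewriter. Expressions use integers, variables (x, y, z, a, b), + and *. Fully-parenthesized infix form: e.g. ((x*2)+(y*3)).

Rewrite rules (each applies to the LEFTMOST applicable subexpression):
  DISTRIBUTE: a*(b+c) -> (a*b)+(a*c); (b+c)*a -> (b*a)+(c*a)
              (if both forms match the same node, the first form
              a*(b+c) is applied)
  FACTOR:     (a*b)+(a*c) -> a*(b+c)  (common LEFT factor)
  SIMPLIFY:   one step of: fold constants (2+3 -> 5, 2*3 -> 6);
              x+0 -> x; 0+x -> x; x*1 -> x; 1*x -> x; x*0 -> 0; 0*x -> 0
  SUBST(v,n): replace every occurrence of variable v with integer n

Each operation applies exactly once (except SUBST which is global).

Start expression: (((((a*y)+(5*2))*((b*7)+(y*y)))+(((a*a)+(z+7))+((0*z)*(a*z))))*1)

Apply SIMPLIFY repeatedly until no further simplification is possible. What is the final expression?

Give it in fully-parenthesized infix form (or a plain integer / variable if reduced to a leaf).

Answer: ((((a*y)+10)*((b*7)+(y*y)))+((a*a)+(z+7)))

Derivation:
Start: (((((a*y)+(5*2))*((b*7)+(y*y)))+(((a*a)+(z+7))+((0*z)*(a*z))))*1)
Step 1: at root: (((((a*y)+(5*2))*((b*7)+(y*y)))+(((a*a)+(z+7))+((0*z)*(a*z))))*1) -> ((((a*y)+(5*2))*((b*7)+(y*y)))+(((a*a)+(z+7))+((0*z)*(a*z)))); overall: (((((a*y)+(5*2))*((b*7)+(y*y)))+(((a*a)+(z+7))+((0*z)*(a*z))))*1) -> ((((a*y)+(5*2))*((b*7)+(y*y)))+(((a*a)+(z+7))+((0*z)*(a*z))))
Step 2: at LLR: (5*2) -> 10; overall: ((((a*y)+(5*2))*((b*7)+(y*y)))+(((a*a)+(z+7))+((0*z)*(a*z)))) -> ((((a*y)+10)*((b*7)+(y*y)))+(((a*a)+(z+7))+((0*z)*(a*z))))
Step 3: at RRL: (0*z) -> 0; overall: ((((a*y)+10)*((b*7)+(y*y)))+(((a*a)+(z+7))+((0*z)*(a*z)))) -> ((((a*y)+10)*((b*7)+(y*y)))+(((a*a)+(z+7))+(0*(a*z))))
Step 4: at RR: (0*(a*z)) -> 0; overall: ((((a*y)+10)*((b*7)+(y*y)))+(((a*a)+(z+7))+(0*(a*z)))) -> ((((a*y)+10)*((b*7)+(y*y)))+(((a*a)+(z+7))+0))
Step 5: at R: (((a*a)+(z+7))+0) -> ((a*a)+(z+7)); overall: ((((a*y)+10)*((b*7)+(y*y)))+(((a*a)+(z+7))+0)) -> ((((a*y)+10)*((b*7)+(y*y)))+((a*a)+(z+7)))
Fixed point: ((((a*y)+10)*((b*7)+(y*y)))+((a*a)+(z+7)))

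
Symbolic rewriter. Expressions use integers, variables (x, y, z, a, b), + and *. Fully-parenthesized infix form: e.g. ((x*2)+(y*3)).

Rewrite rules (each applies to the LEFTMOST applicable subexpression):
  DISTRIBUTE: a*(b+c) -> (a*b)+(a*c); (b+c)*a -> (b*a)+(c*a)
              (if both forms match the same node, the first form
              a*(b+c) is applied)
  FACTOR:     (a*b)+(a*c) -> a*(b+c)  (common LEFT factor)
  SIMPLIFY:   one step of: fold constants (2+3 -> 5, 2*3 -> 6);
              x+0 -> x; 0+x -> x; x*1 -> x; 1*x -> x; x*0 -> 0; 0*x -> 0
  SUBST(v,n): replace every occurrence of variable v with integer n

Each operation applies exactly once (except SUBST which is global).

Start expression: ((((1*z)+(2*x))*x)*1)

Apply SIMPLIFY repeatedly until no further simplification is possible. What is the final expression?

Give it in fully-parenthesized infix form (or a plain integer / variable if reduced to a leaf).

Answer: ((z+(2*x))*x)

Derivation:
Start: ((((1*z)+(2*x))*x)*1)
Step 1: at root: ((((1*z)+(2*x))*x)*1) -> (((1*z)+(2*x))*x); overall: ((((1*z)+(2*x))*x)*1) -> (((1*z)+(2*x))*x)
Step 2: at LL: (1*z) -> z; overall: (((1*z)+(2*x))*x) -> ((z+(2*x))*x)
Fixed point: ((z+(2*x))*x)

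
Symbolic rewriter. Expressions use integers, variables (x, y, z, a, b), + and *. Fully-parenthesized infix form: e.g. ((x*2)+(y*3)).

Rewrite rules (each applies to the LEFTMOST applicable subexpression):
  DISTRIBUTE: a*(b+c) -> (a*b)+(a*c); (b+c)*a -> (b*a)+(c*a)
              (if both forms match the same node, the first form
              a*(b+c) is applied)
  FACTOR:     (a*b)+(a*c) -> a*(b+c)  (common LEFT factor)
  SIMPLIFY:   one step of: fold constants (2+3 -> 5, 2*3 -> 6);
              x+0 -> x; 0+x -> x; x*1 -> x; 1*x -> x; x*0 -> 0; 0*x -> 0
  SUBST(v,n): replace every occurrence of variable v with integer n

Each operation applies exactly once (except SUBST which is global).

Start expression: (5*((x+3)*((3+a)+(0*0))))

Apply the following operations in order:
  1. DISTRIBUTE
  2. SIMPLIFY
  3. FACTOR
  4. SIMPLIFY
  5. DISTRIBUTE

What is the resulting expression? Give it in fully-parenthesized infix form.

Start: (5*((x+3)*((3+a)+(0*0))))
Apply DISTRIBUTE at R (target: ((x+3)*((3+a)+(0*0)))): (5*((x+3)*((3+a)+(0*0)))) -> (5*(((x+3)*(3+a))+((x+3)*(0*0))))
Apply SIMPLIFY at RRR (target: (0*0)): (5*(((x+3)*(3+a))+((x+3)*(0*0)))) -> (5*(((x+3)*(3+a))+((x+3)*0)))
Apply FACTOR at R (target: (((x+3)*(3+a))+((x+3)*0))): (5*(((x+3)*(3+a))+((x+3)*0))) -> (5*((x+3)*((3+a)+0)))
Apply SIMPLIFY at RR (target: ((3+a)+0)): (5*((x+3)*((3+a)+0))) -> (5*((x+3)*(3+a)))
Apply DISTRIBUTE at R (target: ((x+3)*(3+a))): (5*((x+3)*(3+a))) -> (5*(((x+3)*3)+((x+3)*a)))

Answer: (5*(((x+3)*3)+((x+3)*a)))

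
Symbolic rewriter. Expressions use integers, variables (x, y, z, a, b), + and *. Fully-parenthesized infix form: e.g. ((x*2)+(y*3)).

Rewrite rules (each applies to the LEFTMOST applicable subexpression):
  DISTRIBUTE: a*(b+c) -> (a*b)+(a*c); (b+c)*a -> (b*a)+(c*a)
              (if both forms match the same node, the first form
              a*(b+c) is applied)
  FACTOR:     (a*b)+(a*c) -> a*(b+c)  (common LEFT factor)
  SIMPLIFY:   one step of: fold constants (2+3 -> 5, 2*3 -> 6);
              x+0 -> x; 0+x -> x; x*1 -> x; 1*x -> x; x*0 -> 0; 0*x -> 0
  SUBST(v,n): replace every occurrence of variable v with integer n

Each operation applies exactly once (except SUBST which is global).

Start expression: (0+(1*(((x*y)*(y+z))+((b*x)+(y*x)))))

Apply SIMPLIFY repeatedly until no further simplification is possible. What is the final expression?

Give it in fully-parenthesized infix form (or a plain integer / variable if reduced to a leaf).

Answer: (((x*y)*(y+z))+((b*x)+(y*x)))

Derivation:
Start: (0+(1*(((x*y)*(y+z))+((b*x)+(y*x)))))
Step 1: at root: (0+(1*(((x*y)*(y+z))+((b*x)+(y*x))))) -> (1*(((x*y)*(y+z))+((b*x)+(y*x)))); overall: (0+(1*(((x*y)*(y+z))+((b*x)+(y*x))))) -> (1*(((x*y)*(y+z))+((b*x)+(y*x))))
Step 2: at root: (1*(((x*y)*(y+z))+((b*x)+(y*x)))) -> (((x*y)*(y+z))+((b*x)+(y*x))); overall: (1*(((x*y)*(y+z))+((b*x)+(y*x)))) -> (((x*y)*(y+z))+((b*x)+(y*x)))
Fixed point: (((x*y)*(y+z))+((b*x)+(y*x)))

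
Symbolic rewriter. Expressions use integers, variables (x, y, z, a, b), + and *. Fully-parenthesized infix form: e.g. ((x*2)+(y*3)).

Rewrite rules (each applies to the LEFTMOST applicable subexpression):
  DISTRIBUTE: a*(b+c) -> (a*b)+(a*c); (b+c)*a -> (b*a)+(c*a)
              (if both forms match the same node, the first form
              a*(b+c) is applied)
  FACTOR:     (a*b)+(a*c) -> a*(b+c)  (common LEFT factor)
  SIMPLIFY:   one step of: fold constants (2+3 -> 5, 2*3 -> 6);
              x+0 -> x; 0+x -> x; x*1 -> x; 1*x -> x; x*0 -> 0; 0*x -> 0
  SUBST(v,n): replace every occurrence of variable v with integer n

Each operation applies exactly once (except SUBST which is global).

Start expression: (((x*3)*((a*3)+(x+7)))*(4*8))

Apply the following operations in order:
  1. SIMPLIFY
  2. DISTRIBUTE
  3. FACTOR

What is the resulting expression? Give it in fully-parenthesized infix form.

Answer: (((x*3)*((a*3)+(x+7)))*32)

Derivation:
Start: (((x*3)*((a*3)+(x+7)))*(4*8))
Apply SIMPLIFY at R (target: (4*8)): (((x*3)*((a*3)+(x+7)))*(4*8)) -> (((x*3)*((a*3)+(x+7)))*32)
Apply DISTRIBUTE at L (target: ((x*3)*((a*3)+(x+7)))): (((x*3)*((a*3)+(x+7)))*32) -> ((((x*3)*(a*3))+((x*3)*(x+7)))*32)
Apply FACTOR at L (target: (((x*3)*(a*3))+((x*3)*(x+7)))): ((((x*3)*(a*3))+((x*3)*(x+7)))*32) -> (((x*3)*((a*3)+(x+7)))*32)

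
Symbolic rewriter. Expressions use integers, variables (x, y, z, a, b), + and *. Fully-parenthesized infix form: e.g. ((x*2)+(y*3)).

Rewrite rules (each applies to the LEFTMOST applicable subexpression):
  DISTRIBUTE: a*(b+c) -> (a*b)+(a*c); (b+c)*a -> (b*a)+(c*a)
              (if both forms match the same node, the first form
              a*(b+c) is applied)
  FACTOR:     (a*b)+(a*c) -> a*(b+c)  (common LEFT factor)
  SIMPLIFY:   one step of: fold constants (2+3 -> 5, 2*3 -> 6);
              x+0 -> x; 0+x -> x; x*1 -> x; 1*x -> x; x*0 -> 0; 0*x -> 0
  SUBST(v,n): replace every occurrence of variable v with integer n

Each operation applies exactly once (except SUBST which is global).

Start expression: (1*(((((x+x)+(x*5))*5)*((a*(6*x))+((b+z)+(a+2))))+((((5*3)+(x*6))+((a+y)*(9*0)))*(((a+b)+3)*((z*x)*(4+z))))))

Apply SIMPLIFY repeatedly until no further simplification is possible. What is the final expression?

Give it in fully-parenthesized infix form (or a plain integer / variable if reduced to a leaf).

Start: (1*(((((x+x)+(x*5))*5)*((a*(6*x))+((b+z)+(a+2))))+((((5*3)+(x*6))+((a+y)*(9*0)))*(((a+b)+3)*((z*x)*(4+z))))))
Step 1: at root: (1*(((((x+x)+(x*5))*5)*((a*(6*x))+((b+z)+(a+2))))+((((5*3)+(x*6))+((a+y)*(9*0)))*(((a+b)+3)*((z*x)*(4+z)))))) -> (((((x+x)+(x*5))*5)*((a*(6*x))+((b+z)+(a+2))))+((((5*3)+(x*6))+((a+y)*(9*0)))*(((a+b)+3)*((z*x)*(4+z))))); overall: (1*(((((x+x)+(x*5))*5)*((a*(6*x))+((b+z)+(a+2))))+((((5*3)+(x*6))+((a+y)*(9*0)))*(((a+b)+3)*((z*x)*(4+z)))))) -> (((((x+x)+(x*5))*5)*((a*(6*x))+((b+z)+(a+2))))+((((5*3)+(x*6))+((a+y)*(9*0)))*(((a+b)+3)*((z*x)*(4+z)))))
Step 2: at RLLL: (5*3) -> 15; overall: (((((x+x)+(x*5))*5)*((a*(6*x))+((b+z)+(a+2))))+((((5*3)+(x*6))+((a+y)*(9*0)))*(((a+b)+3)*((z*x)*(4+z))))) -> (((((x+x)+(x*5))*5)*((a*(6*x))+((b+z)+(a+2))))+(((15+(x*6))+((a+y)*(9*0)))*(((a+b)+3)*((z*x)*(4+z)))))
Step 3: at RLRR: (9*0) -> 0; overall: (((((x+x)+(x*5))*5)*((a*(6*x))+((b+z)+(a+2))))+(((15+(x*6))+((a+y)*(9*0)))*(((a+b)+3)*((z*x)*(4+z))))) -> (((((x+x)+(x*5))*5)*((a*(6*x))+((b+z)+(a+2))))+(((15+(x*6))+((a+y)*0))*(((a+b)+3)*((z*x)*(4+z)))))
Step 4: at RLR: ((a+y)*0) -> 0; overall: (((((x+x)+(x*5))*5)*((a*(6*x))+((b+z)+(a+2))))+(((15+(x*6))+((a+y)*0))*(((a+b)+3)*((z*x)*(4+z))))) -> (((((x+x)+(x*5))*5)*((a*(6*x))+((b+z)+(a+2))))+(((15+(x*6))+0)*(((a+b)+3)*((z*x)*(4+z)))))
Step 5: at RL: ((15+(x*6))+0) -> (15+(x*6)); overall: (((((x+x)+(x*5))*5)*((a*(6*x))+((b+z)+(a+2))))+(((15+(x*6))+0)*(((a+b)+3)*((z*x)*(4+z))))) -> (((((x+x)+(x*5))*5)*((a*(6*x))+((b+z)+(a+2))))+((15+(x*6))*(((a+b)+3)*((z*x)*(4+z)))))
Fixed point: (((((x+x)+(x*5))*5)*((a*(6*x))+((b+z)+(a+2))))+((15+(x*6))*(((a+b)+3)*((z*x)*(4+z)))))

Answer: (((((x+x)+(x*5))*5)*((a*(6*x))+((b+z)+(a+2))))+((15+(x*6))*(((a+b)+3)*((z*x)*(4+z)))))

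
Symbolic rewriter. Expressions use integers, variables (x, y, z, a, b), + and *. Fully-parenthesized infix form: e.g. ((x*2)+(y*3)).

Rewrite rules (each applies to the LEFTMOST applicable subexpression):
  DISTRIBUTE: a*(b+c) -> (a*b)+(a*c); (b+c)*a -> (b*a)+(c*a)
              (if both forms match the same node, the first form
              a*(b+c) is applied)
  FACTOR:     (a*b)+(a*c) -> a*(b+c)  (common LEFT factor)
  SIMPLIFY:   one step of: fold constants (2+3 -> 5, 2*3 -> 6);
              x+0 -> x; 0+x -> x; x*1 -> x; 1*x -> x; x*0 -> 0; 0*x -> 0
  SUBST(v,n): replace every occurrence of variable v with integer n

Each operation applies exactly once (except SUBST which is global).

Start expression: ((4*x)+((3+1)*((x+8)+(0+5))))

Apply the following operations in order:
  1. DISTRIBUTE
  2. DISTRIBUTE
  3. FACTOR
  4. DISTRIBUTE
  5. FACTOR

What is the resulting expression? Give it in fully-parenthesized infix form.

Answer: ((4*x)+(((3+1)*(x+8))+((3+1)*(0+5))))

Derivation:
Start: ((4*x)+((3+1)*((x+8)+(0+5))))
Apply DISTRIBUTE at R (target: ((3+1)*((x+8)+(0+5)))): ((4*x)+((3+1)*((x+8)+(0+5)))) -> ((4*x)+(((3+1)*(x+8))+((3+1)*(0+5))))
Apply DISTRIBUTE at RL (target: ((3+1)*(x+8))): ((4*x)+(((3+1)*(x+8))+((3+1)*(0+5)))) -> ((4*x)+((((3+1)*x)+((3+1)*8))+((3+1)*(0+5))))
Apply FACTOR at RL (target: (((3+1)*x)+((3+1)*8))): ((4*x)+((((3+1)*x)+((3+1)*8))+((3+1)*(0+5)))) -> ((4*x)+(((3+1)*(x+8))+((3+1)*(0+5))))
Apply DISTRIBUTE at RL (target: ((3+1)*(x+8))): ((4*x)+(((3+1)*(x+8))+((3+1)*(0+5)))) -> ((4*x)+((((3+1)*x)+((3+1)*8))+((3+1)*(0+5))))
Apply FACTOR at RL (target: (((3+1)*x)+((3+1)*8))): ((4*x)+((((3+1)*x)+((3+1)*8))+((3+1)*(0+5)))) -> ((4*x)+(((3+1)*(x+8))+((3+1)*(0+5))))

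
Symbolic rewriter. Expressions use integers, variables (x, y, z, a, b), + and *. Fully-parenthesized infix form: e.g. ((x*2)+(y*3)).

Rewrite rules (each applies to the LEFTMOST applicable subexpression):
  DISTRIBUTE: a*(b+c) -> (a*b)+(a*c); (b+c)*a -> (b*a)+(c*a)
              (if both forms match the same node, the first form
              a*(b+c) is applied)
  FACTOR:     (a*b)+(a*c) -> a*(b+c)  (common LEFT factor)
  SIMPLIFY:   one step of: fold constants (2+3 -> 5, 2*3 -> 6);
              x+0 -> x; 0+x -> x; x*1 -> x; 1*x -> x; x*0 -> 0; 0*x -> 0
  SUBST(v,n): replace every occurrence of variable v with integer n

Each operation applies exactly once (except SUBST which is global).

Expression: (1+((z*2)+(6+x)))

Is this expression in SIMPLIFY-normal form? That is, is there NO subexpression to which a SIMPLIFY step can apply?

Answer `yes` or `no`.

Expression: (1+((z*2)+(6+x)))
Scanning for simplifiable subexpressions (pre-order)...
  at root: (1+((z*2)+(6+x))) (not simplifiable)
  at R: ((z*2)+(6+x)) (not simplifiable)
  at RL: (z*2) (not simplifiable)
  at RR: (6+x) (not simplifiable)
Result: no simplifiable subexpression found -> normal form.

Answer: yes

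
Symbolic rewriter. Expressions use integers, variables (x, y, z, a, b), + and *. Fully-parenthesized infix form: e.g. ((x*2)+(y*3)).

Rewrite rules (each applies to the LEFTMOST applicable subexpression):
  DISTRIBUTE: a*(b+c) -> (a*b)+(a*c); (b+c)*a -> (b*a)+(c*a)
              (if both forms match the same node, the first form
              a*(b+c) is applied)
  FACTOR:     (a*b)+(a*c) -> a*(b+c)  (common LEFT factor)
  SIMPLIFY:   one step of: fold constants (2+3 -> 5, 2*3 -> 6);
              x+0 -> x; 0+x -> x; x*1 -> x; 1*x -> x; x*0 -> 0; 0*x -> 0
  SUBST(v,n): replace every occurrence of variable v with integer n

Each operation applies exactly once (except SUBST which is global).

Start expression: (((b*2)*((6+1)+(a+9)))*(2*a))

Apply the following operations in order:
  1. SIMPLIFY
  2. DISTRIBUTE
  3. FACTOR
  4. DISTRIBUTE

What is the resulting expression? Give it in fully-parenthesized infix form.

Start: (((b*2)*((6+1)+(a+9)))*(2*a))
Apply SIMPLIFY at LRL (target: (6+1)): (((b*2)*((6+1)+(a+9)))*(2*a)) -> (((b*2)*(7+(a+9)))*(2*a))
Apply DISTRIBUTE at L (target: ((b*2)*(7+(a+9)))): (((b*2)*(7+(a+9)))*(2*a)) -> ((((b*2)*7)+((b*2)*(a+9)))*(2*a))
Apply FACTOR at L (target: (((b*2)*7)+((b*2)*(a+9)))): ((((b*2)*7)+((b*2)*(a+9)))*(2*a)) -> (((b*2)*(7+(a+9)))*(2*a))
Apply DISTRIBUTE at L (target: ((b*2)*(7+(a+9)))): (((b*2)*(7+(a+9)))*(2*a)) -> ((((b*2)*7)+((b*2)*(a+9)))*(2*a))

Answer: ((((b*2)*7)+((b*2)*(a+9)))*(2*a))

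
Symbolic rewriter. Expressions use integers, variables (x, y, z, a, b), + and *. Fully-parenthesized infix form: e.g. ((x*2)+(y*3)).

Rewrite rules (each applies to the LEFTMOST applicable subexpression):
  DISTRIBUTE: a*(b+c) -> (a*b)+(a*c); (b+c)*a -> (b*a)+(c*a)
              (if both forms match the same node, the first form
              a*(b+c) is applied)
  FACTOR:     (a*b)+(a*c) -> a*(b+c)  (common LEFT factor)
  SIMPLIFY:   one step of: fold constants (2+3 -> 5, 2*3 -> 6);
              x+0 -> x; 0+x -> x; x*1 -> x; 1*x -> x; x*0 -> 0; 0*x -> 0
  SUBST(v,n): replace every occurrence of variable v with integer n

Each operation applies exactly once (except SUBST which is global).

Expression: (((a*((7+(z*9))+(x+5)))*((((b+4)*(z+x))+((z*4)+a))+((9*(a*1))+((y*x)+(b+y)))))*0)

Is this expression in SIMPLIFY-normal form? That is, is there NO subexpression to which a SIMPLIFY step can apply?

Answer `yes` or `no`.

Expression: (((a*((7+(z*9))+(x+5)))*((((b+4)*(z+x))+((z*4)+a))+((9*(a*1))+((y*x)+(b+y)))))*0)
Scanning for simplifiable subexpressions (pre-order)...
  at root: (((a*((7+(z*9))+(x+5)))*((((b+4)*(z+x))+((z*4)+a))+((9*(a*1))+((y*x)+(b+y)))))*0) (SIMPLIFIABLE)
  at L: ((a*((7+(z*9))+(x+5)))*((((b+4)*(z+x))+((z*4)+a))+((9*(a*1))+((y*x)+(b+y))))) (not simplifiable)
  at LL: (a*((7+(z*9))+(x+5))) (not simplifiable)
  at LLR: ((7+(z*9))+(x+5)) (not simplifiable)
  at LLRL: (7+(z*9)) (not simplifiable)
  at LLRLR: (z*9) (not simplifiable)
  at LLRR: (x+5) (not simplifiable)
  at LR: ((((b+4)*(z+x))+((z*4)+a))+((9*(a*1))+((y*x)+(b+y)))) (not simplifiable)
  at LRL: (((b+4)*(z+x))+((z*4)+a)) (not simplifiable)
  at LRLL: ((b+4)*(z+x)) (not simplifiable)
  at LRLLL: (b+4) (not simplifiable)
  at LRLLR: (z+x) (not simplifiable)
  at LRLR: ((z*4)+a) (not simplifiable)
  at LRLRL: (z*4) (not simplifiable)
  at LRR: ((9*(a*1))+((y*x)+(b+y))) (not simplifiable)
  at LRRL: (9*(a*1)) (not simplifiable)
  at LRRLR: (a*1) (SIMPLIFIABLE)
  at LRRR: ((y*x)+(b+y)) (not simplifiable)
  at LRRRL: (y*x) (not simplifiable)
  at LRRRR: (b+y) (not simplifiable)
Found simplifiable subexpr at path root: (((a*((7+(z*9))+(x+5)))*((((b+4)*(z+x))+((z*4)+a))+((9*(a*1))+((y*x)+(b+y)))))*0)
One SIMPLIFY step would give: 0
-> NOT in normal form.

Answer: no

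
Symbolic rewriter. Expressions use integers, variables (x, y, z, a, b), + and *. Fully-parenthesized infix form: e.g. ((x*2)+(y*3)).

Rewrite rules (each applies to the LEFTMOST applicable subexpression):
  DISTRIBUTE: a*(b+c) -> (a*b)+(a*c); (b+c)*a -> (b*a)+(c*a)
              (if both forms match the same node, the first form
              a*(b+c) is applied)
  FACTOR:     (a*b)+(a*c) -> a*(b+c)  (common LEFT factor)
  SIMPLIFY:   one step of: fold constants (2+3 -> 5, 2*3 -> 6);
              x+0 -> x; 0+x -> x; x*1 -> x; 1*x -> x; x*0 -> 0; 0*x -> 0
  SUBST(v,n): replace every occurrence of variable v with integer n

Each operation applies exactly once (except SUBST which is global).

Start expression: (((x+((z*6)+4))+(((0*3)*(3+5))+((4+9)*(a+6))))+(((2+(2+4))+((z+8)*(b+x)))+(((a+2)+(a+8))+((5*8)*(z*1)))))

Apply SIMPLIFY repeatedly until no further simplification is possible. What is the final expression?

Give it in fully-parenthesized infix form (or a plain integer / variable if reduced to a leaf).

Answer: (((x+((z*6)+4))+(13*(a+6)))+((8+((z+8)*(b+x)))+(((a+2)+(a+8))+(40*z))))

Derivation:
Start: (((x+((z*6)+4))+(((0*3)*(3+5))+((4+9)*(a+6))))+(((2+(2+4))+((z+8)*(b+x)))+(((a+2)+(a+8))+((5*8)*(z*1)))))
Step 1: at LRLL: (0*3) -> 0; overall: (((x+((z*6)+4))+(((0*3)*(3+5))+((4+9)*(a+6))))+(((2+(2+4))+((z+8)*(b+x)))+(((a+2)+(a+8))+((5*8)*(z*1))))) -> (((x+((z*6)+4))+((0*(3+5))+((4+9)*(a+6))))+(((2+(2+4))+((z+8)*(b+x)))+(((a+2)+(a+8))+((5*8)*(z*1)))))
Step 2: at LRL: (0*(3+5)) -> 0; overall: (((x+((z*6)+4))+((0*(3+5))+((4+9)*(a+6))))+(((2+(2+4))+((z+8)*(b+x)))+(((a+2)+(a+8))+((5*8)*(z*1))))) -> (((x+((z*6)+4))+(0+((4+9)*(a+6))))+(((2+(2+4))+((z+8)*(b+x)))+(((a+2)+(a+8))+((5*8)*(z*1)))))
Step 3: at LR: (0+((4+9)*(a+6))) -> ((4+9)*(a+6)); overall: (((x+((z*6)+4))+(0+((4+9)*(a+6))))+(((2+(2+4))+((z+8)*(b+x)))+(((a+2)+(a+8))+((5*8)*(z*1))))) -> (((x+((z*6)+4))+((4+9)*(a+6)))+(((2+(2+4))+((z+8)*(b+x)))+(((a+2)+(a+8))+((5*8)*(z*1)))))
Step 4: at LRL: (4+9) -> 13; overall: (((x+((z*6)+4))+((4+9)*(a+6)))+(((2+(2+4))+((z+8)*(b+x)))+(((a+2)+(a+8))+((5*8)*(z*1))))) -> (((x+((z*6)+4))+(13*(a+6)))+(((2+(2+4))+((z+8)*(b+x)))+(((a+2)+(a+8))+((5*8)*(z*1)))))
Step 5: at RLLR: (2+4) -> 6; overall: (((x+((z*6)+4))+(13*(a+6)))+(((2+(2+4))+((z+8)*(b+x)))+(((a+2)+(a+8))+((5*8)*(z*1))))) -> (((x+((z*6)+4))+(13*(a+6)))+(((2+6)+((z+8)*(b+x)))+(((a+2)+(a+8))+((5*8)*(z*1)))))
Step 6: at RLL: (2+6) -> 8; overall: (((x+((z*6)+4))+(13*(a+6)))+(((2+6)+((z+8)*(b+x)))+(((a+2)+(a+8))+((5*8)*(z*1))))) -> (((x+((z*6)+4))+(13*(a+6)))+((8+((z+8)*(b+x)))+(((a+2)+(a+8))+((5*8)*(z*1)))))
Step 7: at RRRL: (5*8) -> 40; overall: (((x+((z*6)+4))+(13*(a+6)))+((8+((z+8)*(b+x)))+(((a+2)+(a+8))+((5*8)*(z*1))))) -> (((x+((z*6)+4))+(13*(a+6)))+((8+((z+8)*(b+x)))+(((a+2)+(a+8))+(40*(z*1)))))
Step 8: at RRRR: (z*1) -> z; overall: (((x+((z*6)+4))+(13*(a+6)))+((8+((z+8)*(b+x)))+(((a+2)+(a+8))+(40*(z*1))))) -> (((x+((z*6)+4))+(13*(a+6)))+((8+((z+8)*(b+x)))+(((a+2)+(a+8))+(40*z))))
Fixed point: (((x+((z*6)+4))+(13*(a+6)))+((8+((z+8)*(b+x)))+(((a+2)+(a+8))+(40*z))))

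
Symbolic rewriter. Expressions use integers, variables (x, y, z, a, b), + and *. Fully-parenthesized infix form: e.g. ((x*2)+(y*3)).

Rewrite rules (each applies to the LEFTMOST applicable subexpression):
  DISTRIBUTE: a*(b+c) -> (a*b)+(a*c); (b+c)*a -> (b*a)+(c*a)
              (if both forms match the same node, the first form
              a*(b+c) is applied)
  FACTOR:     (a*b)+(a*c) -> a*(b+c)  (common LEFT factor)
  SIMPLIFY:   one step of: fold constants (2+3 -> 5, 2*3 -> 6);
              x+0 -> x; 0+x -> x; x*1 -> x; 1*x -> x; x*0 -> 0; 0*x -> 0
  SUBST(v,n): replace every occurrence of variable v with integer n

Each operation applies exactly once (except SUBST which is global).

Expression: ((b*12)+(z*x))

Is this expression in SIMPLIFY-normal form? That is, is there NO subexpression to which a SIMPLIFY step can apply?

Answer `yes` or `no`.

Answer: yes

Derivation:
Expression: ((b*12)+(z*x))
Scanning for simplifiable subexpressions (pre-order)...
  at root: ((b*12)+(z*x)) (not simplifiable)
  at L: (b*12) (not simplifiable)
  at R: (z*x) (not simplifiable)
Result: no simplifiable subexpression found -> normal form.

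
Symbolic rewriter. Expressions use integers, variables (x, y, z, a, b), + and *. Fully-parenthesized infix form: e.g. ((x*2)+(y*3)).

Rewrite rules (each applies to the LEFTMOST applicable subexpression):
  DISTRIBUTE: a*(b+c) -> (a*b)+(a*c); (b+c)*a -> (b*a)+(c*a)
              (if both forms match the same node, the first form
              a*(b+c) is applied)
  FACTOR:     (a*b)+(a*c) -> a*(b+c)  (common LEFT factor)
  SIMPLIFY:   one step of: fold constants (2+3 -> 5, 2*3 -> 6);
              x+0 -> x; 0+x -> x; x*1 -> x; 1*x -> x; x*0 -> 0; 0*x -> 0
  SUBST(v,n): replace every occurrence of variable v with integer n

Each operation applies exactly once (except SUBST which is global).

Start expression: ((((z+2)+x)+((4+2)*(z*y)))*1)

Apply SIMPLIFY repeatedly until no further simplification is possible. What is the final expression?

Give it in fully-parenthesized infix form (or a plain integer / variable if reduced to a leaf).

Start: ((((z+2)+x)+((4+2)*(z*y)))*1)
Step 1: at root: ((((z+2)+x)+((4+2)*(z*y)))*1) -> (((z+2)+x)+((4+2)*(z*y))); overall: ((((z+2)+x)+((4+2)*(z*y)))*1) -> (((z+2)+x)+((4+2)*(z*y)))
Step 2: at RL: (4+2) -> 6; overall: (((z+2)+x)+((4+2)*(z*y))) -> (((z+2)+x)+(6*(z*y)))
Fixed point: (((z+2)+x)+(6*(z*y)))

Answer: (((z+2)+x)+(6*(z*y)))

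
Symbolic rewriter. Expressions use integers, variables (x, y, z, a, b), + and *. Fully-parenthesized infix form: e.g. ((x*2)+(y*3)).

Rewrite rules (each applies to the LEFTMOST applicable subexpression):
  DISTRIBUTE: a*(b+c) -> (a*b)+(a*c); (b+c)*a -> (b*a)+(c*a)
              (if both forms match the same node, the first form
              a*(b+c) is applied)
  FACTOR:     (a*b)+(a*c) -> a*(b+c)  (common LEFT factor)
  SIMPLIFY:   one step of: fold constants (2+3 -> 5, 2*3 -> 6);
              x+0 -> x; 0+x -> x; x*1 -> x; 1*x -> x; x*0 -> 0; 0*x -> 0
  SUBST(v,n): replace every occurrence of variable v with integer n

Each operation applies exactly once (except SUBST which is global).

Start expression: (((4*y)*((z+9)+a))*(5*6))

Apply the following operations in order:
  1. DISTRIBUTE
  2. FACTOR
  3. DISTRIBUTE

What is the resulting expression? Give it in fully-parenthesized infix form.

Answer: ((((4*y)*(z+9))+((4*y)*a))*(5*6))

Derivation:
Start: (((4*y)*((z+9)+a))*(5*6))
Apply DISTRIBUTE at L (target: ((4*y)*((z+9)+a))): (((4*y)*((z+9)+a))*(5*6)) -> ((((4*y)*(z+9))+((4*y)*a))*(5*6))
Apply FACTOR at L (target: (((4*y)*(z+9))+((4*y)*a))): ((((4*y)*(z+9))+((4*y)*a))*(5*6)) -> (((4*y)*((z+9)+a))*(5*6))
Apply DISTRIBUTE at L (target: ((4*y)*((z+9)+a))): (((4*y)*((z+9)+a))*(5*6)) -> ((((4*y)*(z+9))+((4*y)*a))*(5*6))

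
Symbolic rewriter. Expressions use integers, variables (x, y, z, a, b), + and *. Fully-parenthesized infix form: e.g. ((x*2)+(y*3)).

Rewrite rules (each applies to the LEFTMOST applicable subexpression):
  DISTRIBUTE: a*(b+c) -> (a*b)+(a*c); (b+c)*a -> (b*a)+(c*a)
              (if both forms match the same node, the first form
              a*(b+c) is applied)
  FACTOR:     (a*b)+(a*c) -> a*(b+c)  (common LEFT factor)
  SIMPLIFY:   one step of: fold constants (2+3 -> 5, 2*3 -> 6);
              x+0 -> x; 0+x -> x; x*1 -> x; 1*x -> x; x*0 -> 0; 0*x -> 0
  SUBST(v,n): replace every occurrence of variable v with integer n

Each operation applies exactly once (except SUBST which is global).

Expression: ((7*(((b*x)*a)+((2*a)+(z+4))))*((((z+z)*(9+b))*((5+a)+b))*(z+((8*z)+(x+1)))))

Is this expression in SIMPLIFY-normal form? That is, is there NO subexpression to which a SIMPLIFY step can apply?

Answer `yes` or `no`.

Expression: ((7*(((b*x)*a)+((2*a)+(z+4))))*((((z+z)*(9+b))*((5+a)+b))*(z+((8*z)+(x+1)))))
Scanning for simplifiable subexpressions (pre-order)...
  at root: ((7*(((b*x)*a)+((2*a)+(z+4))))*((((z+z)*(9+b))*((5+a)+b))*(z+((8*z)+(x+1))))) (not simplifiable)
  at L: (7*(((b*x)*a)+((2*a)+(z+4)))) (not simplifiable)
  at LR: (((b*x)*a)+((2*a)+(z+4))) (not simplifiable)
  at LRL: ((b*x)*a) (not simplifiable)
  at LRLL: (b*x) (not simplifiable)
  at LRR: ((2*a)+(z+4)) (not simplifiable)
  at LRRL: (2*a) (not simplifiable)
  at LRRR: (z+4) (not simplifiable)
  at R: ((((z+z)*(9+b))*((5+a)+b))*(z+((8*z)+(x+1)))) (not simplifiable)
  at RL: (((z+z)*(9+b))*((5+a)+b)) (not simplifiable)
  at RLL: ((z+z)*(9+b)) (not simplifiable)
  at RLLL: (z+z) (not simplifiable)
  at RLLR: (9+b) (not simplifiable)
  at RLR: ((5+a)+b) (not simplifiable)
  at RLRL: (5+a) (not simplifiable)
  at RR: (z+((8*z)+(x+1))) (not simplifiable)
  at RRR: ((8*z)+(x+1)) (not simplifiable)
  at RRRL: (8*z) (not simplifiable)
  at RRRR: (x+1) (not simplifiable)
Result: no simplifiable subexpression found -> normal form.

Answer: yes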